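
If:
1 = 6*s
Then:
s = 1/6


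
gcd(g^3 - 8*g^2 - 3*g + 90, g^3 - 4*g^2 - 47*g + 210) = g^2 - 11*g + 30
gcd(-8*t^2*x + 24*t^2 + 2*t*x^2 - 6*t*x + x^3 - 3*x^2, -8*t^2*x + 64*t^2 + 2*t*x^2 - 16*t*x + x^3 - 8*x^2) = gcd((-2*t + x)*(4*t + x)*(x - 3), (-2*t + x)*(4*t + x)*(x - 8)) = -8*t^2 + 2*t*x + x^2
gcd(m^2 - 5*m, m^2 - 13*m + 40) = m - 5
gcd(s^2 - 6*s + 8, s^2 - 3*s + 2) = s - 2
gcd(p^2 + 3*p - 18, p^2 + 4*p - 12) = p + 6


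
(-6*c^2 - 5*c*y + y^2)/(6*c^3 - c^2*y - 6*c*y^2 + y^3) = 1/(-c + y)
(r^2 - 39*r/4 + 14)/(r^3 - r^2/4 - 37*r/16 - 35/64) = 16*(r - 8)/(16*r^2 + 24*r + 5)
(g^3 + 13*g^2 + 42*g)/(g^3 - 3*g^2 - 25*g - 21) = g*(g^2 + 13*g + 42)/(g^3 - 3*g^2 - 25*g - 21)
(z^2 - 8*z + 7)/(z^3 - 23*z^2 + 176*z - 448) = (z - 1)/(z^2 - 16*z + 64)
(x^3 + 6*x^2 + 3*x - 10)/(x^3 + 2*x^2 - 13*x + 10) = (x + 2)/(x - 2)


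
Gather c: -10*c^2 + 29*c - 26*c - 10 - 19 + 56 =-10*c^2 + 3*c + 27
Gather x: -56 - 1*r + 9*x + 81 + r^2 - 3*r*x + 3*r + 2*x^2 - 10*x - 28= r^2 + 2*r + 2*x^2 + x*(-3*r - 1) - 3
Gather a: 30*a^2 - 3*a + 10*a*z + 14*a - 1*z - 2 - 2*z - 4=30*a^2 + a*(10*z + 11) - 3*z - 6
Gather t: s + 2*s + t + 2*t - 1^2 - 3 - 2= 3*s + 3*t - 6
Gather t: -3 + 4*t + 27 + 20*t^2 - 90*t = 20*t^2 - 86*t + 24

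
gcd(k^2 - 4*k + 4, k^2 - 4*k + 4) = k^2 - 4*k + 4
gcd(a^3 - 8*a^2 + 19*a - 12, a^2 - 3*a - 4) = a - 4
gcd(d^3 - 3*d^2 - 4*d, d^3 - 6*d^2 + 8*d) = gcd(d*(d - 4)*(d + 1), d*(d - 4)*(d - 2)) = d^2 - 4*d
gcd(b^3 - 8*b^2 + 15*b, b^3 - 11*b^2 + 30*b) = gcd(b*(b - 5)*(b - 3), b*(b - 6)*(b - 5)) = b^2 - 5*b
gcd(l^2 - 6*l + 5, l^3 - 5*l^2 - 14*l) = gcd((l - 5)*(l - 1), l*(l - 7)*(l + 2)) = 1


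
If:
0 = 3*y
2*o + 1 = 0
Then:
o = -1/2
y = 0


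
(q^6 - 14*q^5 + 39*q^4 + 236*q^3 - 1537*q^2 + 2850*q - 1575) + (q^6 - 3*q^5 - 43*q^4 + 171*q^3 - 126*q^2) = 2*q^6 - 17*q^5 - 4*q^4 + 407*q^3 - 1663*q^2 + 2850*q - 1575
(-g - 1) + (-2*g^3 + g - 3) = -2*g^3 - 4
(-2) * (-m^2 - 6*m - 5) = 2*m^2 + 12*m + 10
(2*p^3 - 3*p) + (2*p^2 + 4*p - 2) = 2*p^3 + 2*p^2 + p - 2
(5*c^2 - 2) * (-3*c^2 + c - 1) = -15*c^4 + 5*c^3 + c^2 - 2*c + 2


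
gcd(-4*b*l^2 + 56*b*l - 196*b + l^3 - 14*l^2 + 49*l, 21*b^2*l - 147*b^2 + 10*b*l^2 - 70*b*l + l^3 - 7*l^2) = l - 7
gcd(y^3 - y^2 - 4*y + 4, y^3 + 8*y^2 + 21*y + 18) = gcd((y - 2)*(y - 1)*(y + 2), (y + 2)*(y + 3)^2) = y + 2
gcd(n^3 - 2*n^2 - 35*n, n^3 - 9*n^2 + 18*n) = n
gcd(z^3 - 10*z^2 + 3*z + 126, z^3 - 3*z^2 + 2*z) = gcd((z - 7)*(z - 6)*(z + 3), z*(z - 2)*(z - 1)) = 1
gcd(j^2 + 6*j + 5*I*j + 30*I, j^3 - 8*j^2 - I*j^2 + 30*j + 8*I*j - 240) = j + 5*I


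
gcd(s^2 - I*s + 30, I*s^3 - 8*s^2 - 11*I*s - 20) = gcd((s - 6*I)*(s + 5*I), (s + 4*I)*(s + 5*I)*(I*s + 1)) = s + 5*I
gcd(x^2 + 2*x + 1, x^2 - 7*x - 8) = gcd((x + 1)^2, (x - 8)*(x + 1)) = x + 1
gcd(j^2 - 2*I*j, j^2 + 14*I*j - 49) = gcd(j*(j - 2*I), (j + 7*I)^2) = 1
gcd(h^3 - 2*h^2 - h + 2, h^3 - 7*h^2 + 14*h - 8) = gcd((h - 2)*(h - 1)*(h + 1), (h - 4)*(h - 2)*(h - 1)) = h^2 - 3*h + 2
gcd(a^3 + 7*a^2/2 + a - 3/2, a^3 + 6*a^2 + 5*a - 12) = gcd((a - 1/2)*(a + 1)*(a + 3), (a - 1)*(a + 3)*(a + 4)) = a + 3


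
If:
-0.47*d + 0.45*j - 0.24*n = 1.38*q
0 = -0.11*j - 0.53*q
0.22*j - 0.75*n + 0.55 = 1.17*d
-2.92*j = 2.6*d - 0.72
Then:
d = -0.02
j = 0.26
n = 0.84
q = -0.05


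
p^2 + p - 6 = (p - 2)*(p + 3)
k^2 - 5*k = k*(k - 5)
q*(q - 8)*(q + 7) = q^3 - q^2 - 56*q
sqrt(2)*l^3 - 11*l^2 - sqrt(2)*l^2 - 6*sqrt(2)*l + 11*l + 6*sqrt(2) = (l - 1)*(l - 6*sqrt(2))*(sqrt(2)*l + 1)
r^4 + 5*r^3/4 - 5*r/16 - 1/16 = (r - 1/2)*(r + 1/4)*(r + 1/2)*(r + 1)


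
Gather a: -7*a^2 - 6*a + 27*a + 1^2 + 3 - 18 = -7*a^2 + 21*a - 14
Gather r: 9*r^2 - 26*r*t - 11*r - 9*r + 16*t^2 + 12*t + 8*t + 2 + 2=9*r^2 + r*(-26*t - 20) + 16*t^2 + 20*t + 4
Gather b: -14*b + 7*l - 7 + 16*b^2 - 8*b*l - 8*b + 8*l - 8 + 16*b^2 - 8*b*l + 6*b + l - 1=32*b^2 + b*(-16*l - 16) + 16*l - 16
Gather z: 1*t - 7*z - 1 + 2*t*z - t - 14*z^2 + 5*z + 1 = -14*z^2 + z*(2*t - 2)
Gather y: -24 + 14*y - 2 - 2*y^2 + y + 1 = -2*y^2 + 15*y - 25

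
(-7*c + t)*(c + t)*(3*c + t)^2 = -63*c^4 - 96*c^3*t - 34*c^2*t^2 + t^4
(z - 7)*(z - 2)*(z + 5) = z^3 - 4*z^2 - 31*z + 70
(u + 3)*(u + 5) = u^2 + 8*u + 15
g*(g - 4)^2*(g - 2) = g^4 - 10*g^3 + 32*g^2 - 32*g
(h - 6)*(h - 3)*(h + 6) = h^3 - 3*h^2 - 36*h + 108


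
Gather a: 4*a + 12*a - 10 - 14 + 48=16*a + 24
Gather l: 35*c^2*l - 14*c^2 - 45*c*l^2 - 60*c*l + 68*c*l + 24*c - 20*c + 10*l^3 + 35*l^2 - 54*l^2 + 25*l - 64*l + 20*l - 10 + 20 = -14*c^2 + 4*c + 10*l^3 + l^2*(-45*c - 19) + l*(35*c^2 + 8*c - 19) + 10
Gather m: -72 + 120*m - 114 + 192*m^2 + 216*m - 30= 192*m^2 + 336*m - 216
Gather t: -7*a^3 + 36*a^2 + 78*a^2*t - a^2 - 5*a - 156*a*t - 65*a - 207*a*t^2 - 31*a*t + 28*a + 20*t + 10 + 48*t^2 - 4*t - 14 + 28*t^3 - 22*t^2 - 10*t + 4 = -7*a^3 + 35*a^2 - 42*a + 28*t^3 + t^2*(26 - 207*a) + t*(78*a^2 - 187*a + 6)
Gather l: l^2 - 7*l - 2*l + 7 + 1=l^2 - 9*l + 8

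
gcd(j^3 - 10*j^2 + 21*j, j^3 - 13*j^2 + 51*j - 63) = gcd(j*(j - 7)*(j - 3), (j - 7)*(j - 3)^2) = j^2 - 10*j + 21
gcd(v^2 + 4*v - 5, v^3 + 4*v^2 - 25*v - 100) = v + 5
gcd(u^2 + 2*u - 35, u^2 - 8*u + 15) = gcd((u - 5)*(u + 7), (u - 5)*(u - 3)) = u - 5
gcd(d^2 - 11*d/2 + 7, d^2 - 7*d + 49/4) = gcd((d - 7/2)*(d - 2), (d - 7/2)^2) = d - 7/2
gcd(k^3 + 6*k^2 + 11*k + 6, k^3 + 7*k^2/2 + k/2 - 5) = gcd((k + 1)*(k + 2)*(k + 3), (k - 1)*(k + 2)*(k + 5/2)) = k + 2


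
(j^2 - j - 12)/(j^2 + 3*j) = (j - 4)/j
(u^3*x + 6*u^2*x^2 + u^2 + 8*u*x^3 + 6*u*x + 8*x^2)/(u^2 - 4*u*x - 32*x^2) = (-u^2*x - 2*u*x^2 - u - 2*x)/(-u + 8*x)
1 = 1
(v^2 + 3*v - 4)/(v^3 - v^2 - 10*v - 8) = (-v^2 - 3*v + 4)/(-v^3 + v^2 + 10*v + 8)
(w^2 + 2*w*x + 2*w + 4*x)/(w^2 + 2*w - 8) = (w^2 + 2*w*x + 2*w + 4*x)/(w^2 + 2*w - 8)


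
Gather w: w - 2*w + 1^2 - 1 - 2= -w - 2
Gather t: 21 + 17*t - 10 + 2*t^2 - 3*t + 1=2*t^2 + 14*t + 12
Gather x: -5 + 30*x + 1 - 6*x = 24*x - 4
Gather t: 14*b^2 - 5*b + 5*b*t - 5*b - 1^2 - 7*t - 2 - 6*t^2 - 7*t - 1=14*b^2 - 10*b - 6*t^2 + t*(5*b - 14) - 4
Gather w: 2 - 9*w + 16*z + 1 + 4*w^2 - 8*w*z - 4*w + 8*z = 4*w^2 + w*(-8*z - 13) + 24*z + 3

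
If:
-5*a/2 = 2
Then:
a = -4/5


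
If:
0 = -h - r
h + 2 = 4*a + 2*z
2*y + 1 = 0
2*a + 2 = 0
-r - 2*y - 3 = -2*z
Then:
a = -1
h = -2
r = 2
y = -1/2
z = 2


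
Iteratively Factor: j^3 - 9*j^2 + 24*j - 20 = (j - 2)*(j^2 - 7*j + 10) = (j - 2)^2*(j - 5)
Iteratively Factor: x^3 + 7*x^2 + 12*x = (x + 4)*(x^2 + 3*x) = x*(x + 4)*(x + 3)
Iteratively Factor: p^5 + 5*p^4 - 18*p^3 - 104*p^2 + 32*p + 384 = (p + 3)*(p^4 + 2*p^3 - 24*p^2 - 32*p + 128) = (p + 3)*(p + 4)*(p^3 - 2*p^2 - 16*p + 32) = (p + 3)*(p + 4)^2*(p^2 - 6*p + 8) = (p - 4)*(p + 3)*(p + 4)^2*(p - 2)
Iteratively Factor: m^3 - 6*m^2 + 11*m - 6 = (m - 1)*(m^2 - 5*m + 6) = (m - 3)*(m - 1)*(m - 2)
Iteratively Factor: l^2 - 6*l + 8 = (l - 2)*(l - 4)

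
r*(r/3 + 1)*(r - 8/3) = r^3/3 + r^2/9 - 8*r/3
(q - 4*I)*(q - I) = q^2 - 5*I*q - 4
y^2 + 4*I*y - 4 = (y + 2*I)^2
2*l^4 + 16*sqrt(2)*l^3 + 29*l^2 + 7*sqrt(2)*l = l*(l + 7*sqrt(2))*(sqrt(2)*l + 1)^2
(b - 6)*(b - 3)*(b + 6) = b^3 - 3*b^2 - 36*b + 108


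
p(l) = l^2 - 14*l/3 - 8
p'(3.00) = 1.33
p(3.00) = -13.00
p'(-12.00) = -28.67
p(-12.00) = 192.00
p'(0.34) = -3.99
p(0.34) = -9.47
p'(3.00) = 1.33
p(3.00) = -13.00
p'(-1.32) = -7.31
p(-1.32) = -0.10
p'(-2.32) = -9.31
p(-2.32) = 8.21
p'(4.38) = 4.09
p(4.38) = -9.26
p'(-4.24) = -13.15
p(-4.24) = 29.76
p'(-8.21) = -21.09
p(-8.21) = 97.72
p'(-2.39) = -9.45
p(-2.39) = 8.87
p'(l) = 2*l - 14/3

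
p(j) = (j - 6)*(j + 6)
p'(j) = 2*j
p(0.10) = -35.99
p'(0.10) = 0.20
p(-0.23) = -35.95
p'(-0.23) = -0.46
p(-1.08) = -34.83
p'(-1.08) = -2.16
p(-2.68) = -28.82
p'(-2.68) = -5.36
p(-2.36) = -30.43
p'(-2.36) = -4.72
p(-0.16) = -35.97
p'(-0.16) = -0.32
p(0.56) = -35.69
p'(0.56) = 1.12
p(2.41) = -30.19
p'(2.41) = 4.82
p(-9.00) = 45.00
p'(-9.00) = -18.00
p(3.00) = -27.00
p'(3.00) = 6.00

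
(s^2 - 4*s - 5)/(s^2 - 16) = (s^2 - 4*s - 5)/(s^2 - 16)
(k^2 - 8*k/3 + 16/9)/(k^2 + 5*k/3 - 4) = (k - 4/3)/(k + 3)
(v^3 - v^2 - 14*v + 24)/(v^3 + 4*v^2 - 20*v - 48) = (v^3 - v^2 - 14*v + 24)/(v^3 + 4*v^2 - 20*v - 48)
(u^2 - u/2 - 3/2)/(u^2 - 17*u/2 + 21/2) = (u + 1)/(u - 7)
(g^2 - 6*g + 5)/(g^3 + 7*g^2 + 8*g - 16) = (g - 5)/(g^2 + 8*g + 16)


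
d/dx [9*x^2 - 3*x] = 18*x - 3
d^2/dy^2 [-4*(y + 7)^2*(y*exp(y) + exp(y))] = 4*(-y^3 - 21*y^2 - 129*y - 205)*exp(y)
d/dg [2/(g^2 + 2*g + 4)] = 4*(-g - 1)/(g^2 + 2*g + 4)^2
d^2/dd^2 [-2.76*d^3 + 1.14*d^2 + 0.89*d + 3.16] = 2.28 - 16.56*d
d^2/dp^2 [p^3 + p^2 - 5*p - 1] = 6*p + 2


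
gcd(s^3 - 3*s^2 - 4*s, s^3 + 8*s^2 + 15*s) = s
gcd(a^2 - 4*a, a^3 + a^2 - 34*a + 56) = a - 4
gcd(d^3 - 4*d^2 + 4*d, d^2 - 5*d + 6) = d - 2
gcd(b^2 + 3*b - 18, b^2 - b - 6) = b - 3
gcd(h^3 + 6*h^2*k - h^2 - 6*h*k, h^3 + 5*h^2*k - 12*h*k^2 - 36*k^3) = h + 6*k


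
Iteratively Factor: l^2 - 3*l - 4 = (l - 4)*(l + 1)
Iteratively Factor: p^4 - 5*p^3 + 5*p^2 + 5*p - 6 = (p - 1)*(p^3 - 4*p^2 + p + 6) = (p - 1)*(p + 1)*(p^2 - 5*p + 6) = (p - 3)*(p - 1)*(p + 1)*(p - 2)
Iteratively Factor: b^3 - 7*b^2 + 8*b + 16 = (b - 4)*(b^2 - 3*b - 4) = (b - 4)^2*(b + 1)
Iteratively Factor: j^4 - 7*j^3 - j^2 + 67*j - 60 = (j - 1)*(j^3 - 6*j^2 - 7*j + 60) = (j - 5)*(j - 1)*(j^2 - j - 12) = (j - 5)*(j - 1)*(j + 3)*(j - 4)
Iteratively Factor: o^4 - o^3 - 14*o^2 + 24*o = (o - 2)*(o^3 + o^2 - 12*o) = (o - 2)*(o + 4)*(o^2 - 3*o) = (o - 3)*(o - 2)*(o + 4)*(o)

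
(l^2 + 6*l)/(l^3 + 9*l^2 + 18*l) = 1/(l + 3)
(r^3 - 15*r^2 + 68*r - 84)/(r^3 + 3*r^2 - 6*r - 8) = (r^2 - 13*r + 42)/(r^2 + 5*r + 4)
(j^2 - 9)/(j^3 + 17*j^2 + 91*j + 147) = (j - 3)/(j^2 + 14*j + 49)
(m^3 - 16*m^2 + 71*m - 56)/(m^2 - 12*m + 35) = (m^2 - 9*m + 8)/(m - 5)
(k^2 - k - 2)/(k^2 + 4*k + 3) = (k - 2)/(k + 3)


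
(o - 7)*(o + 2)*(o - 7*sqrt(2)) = o^3 - 7*sqrt(2)*o^2 - 5*o^2 - 14*o + 35*sqrt(2)*o + 98*sqrt(2)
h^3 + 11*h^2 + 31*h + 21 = (h + 1)*(h + 3)*(h + 7)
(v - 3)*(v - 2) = v^2 - 5*v + 6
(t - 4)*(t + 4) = t^2 - 16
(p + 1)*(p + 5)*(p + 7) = p^3 + 13*p^2 + 47*p + 35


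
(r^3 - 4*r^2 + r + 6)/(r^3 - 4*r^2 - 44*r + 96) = (r^2 - 2*r - 3)/(r^2 - 2*r - 48)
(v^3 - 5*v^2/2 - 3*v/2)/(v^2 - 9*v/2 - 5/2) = v*(v - 3)/(v - 5)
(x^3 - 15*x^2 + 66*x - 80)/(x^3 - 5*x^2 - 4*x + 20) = (x - 8)/(x + 2)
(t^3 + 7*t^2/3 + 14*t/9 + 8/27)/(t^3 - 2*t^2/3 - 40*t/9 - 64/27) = (3*t + 1)/(3*t - 8)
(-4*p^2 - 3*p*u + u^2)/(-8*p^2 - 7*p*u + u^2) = (4*p - u)/(8*p - u)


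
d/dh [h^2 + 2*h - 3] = 2*h + 2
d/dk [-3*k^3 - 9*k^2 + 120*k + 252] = -9*k^2 - 18*k + 120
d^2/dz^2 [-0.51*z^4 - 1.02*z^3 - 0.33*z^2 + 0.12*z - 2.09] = -6.12*z^2 - 6.12*z - 0.66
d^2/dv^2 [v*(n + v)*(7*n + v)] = 16*n + 6*v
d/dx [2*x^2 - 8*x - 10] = 4*x - 8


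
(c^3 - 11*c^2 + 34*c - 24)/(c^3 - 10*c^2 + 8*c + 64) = (c^2 - 7*c + 6)/(c^2 - 6*c - 16)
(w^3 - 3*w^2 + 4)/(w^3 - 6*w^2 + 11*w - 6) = (w^2 - w - 2)/(w^2 - 4*w + 3)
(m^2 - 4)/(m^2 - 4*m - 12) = (m - 2)/(m - 6)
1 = 1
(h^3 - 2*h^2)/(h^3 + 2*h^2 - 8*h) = h/(h + 4)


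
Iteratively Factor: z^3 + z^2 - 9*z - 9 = (z + 3)*(z^2 - 2*z - 3) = (z + 1)*(z + 3)*(z - 3)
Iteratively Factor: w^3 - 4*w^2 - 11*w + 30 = (w - 2)*(w^2 - 2*w - 15) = (w - 2)*(w + 3)*(w - 5)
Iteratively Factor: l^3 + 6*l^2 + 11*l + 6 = (l + 1)*(l^2 + 5*l + 6) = (l + 1)*(l + 2)*(l + 3)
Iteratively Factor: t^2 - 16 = (t - 4)*(t + 4)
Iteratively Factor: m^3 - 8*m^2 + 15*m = (m - 3)*(m^2 - 5*m) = (m - 5)*(m - 3)*(m)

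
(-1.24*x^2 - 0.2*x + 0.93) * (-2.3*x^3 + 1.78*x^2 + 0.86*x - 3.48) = 2.852*x^5 - 1.7472*x^4 - 3.5614*x^3 + 5.7986*x^2 + 1.4958*x - 3.2364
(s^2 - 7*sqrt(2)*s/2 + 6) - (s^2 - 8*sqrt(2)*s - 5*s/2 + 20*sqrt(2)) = 5*s/2 + 9*sqrt(2)*s/2 - 20*sqrt(2) + 6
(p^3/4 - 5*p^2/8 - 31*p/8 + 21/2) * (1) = p^3/4 - 5*p^2/8 - 31*p/8 + 21/2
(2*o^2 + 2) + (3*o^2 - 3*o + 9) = 5*o^2 - 3*o + 11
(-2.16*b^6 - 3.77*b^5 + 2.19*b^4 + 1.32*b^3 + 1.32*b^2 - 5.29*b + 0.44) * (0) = 0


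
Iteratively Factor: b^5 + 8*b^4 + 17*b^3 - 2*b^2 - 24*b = (b + 2)*(b^4 + 6*b^3 + 5*b^2 - 12*b) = (b - 1)*(b + 2)*(b^3 + 7*b^2 + 12*b) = (b - 1)*(b + 2)*(b + 4)*(b^2 + 3*b) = b*(b - 1)*(b + 2)*(b + 4)*(b + 3)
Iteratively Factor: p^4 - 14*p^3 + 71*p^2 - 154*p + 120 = (p - 3)*(p^3 - 11*p^2 + 38*p - 40) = (p - 5)*(p - 3)*(p^2 - 6*p + 8) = (p - 5)*(p - 4)*(p - 3)*(p - 2)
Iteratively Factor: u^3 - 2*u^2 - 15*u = (u - 5)*(u^2 + 3*u) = (u - 5)*(u + 3)*(u)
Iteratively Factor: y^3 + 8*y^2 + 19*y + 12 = (y + 1)*(y^2 + 7*y + 12) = (y + 1)*(y + 3)*(y + 4)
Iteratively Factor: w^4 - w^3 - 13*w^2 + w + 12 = (w + 3)*(w^3 - 4*w^2 - w + 4) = (w - 4)*(w + 3)*(w^2 - 1) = (w - 4)*(w - 1)*(w + 3)*(w + 1)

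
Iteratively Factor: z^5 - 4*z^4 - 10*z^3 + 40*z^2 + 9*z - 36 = (z - 1)*(z^4 - 3*z^3 - 13*z^2 + 27*z + 36) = (z - 1)*(z + 3)*(z^3 - 6*z^2 + 5*z + 12) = (z - 4)*(z - 1)*(z + 3)*(z^2 - 2*z - 3) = (z - 4)*(z - 1)*(z + 1)*(z + 3)*(z - 3)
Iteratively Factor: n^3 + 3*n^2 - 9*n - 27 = (n + 3)*(n^2 - 9) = (n - 3)*(n + 3)*(n + 3)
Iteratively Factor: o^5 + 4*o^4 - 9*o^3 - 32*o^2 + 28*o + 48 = (o - 2)*(o^4 + 6*o^3 + 3*o^2 - 26*o - 24) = (o - 2)^2*(o^3 + 8*o^2 + 19*o + 12) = (o - 2)^2*(o + 1)*(o^2 + 7*o + 12) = (o - 2)^2*(o + 1)*(o + 3)*(o + 4)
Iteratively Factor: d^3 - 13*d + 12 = (d - 3)*(d^2 + 3*d - 4) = (d - 3)*(d - 1)*(d + 4)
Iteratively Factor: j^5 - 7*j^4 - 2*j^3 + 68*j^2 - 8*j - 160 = (j + 2)*(j^4 - 9*j^3 + 16*j^2 + 36*j - 80) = (j - 2)*(j + 2)*(j^3 - 7*j^2 + 2*j + 40) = (j - 2)*(j + 2)^2*(j^2 - 9*j + 20) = (j - 4)*(j - 2)*(j + 2)^2*(j - 5)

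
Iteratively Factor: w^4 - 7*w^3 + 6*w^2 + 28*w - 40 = (w + 2)*(w^3 - 9*w^2 + 24*w - 20) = (w - 2)*(w + 2)*(w^2 - 7*w + 10) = (w - 2)^2*(w + 2)*(w - 5)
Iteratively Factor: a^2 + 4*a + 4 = (a + 2)*(a + 2)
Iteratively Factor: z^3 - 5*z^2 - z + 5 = (z - 5)*(z^2 - 1) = (z - 5)*(z - 1)*(z + 1)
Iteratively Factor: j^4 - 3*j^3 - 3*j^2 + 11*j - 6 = (j + 2)*(j^3 - 5*j^2 + 7*j - 3) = (j - 1)*(j + 2)*(j^2 - 4*j + 3) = (j - 1)^2*(j + 2)*(j - 3)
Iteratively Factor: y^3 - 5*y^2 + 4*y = (y)*(y^2 - 5*y + 4) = y*(y - 1)*(y - 4)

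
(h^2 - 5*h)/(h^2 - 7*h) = (h - 5)/(h - 7)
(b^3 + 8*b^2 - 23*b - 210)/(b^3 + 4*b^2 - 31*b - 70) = (b + 6)/(b + 2)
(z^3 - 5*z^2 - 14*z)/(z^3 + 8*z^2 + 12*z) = (z - 7)/(z + 6)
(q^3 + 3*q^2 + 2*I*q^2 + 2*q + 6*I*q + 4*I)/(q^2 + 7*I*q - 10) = (q^2 + 3*q + 2)/(q + 5*I)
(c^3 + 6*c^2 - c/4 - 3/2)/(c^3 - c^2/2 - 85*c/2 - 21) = (c - 1/2)/(c - 7)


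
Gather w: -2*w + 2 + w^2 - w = w^2 - 3*w + 2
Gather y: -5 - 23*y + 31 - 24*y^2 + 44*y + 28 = -24*y^2 + 21*y + 54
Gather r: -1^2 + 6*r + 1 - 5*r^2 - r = -5*r^2 + 5*r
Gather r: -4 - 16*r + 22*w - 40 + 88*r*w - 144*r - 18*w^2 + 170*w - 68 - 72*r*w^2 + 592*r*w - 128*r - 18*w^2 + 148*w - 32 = r*(-72*w^2 + 680*w - 288) - 36*w^2 + 340*w - 144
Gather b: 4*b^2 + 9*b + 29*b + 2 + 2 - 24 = 4*b^2 + 38*b - 20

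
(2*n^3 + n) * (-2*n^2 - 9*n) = -4*n^5 - 18*n^4 - 2*n^3 - 9*n^2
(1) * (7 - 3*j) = 7 - 3*j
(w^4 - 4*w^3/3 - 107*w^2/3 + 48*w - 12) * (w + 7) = w^5 + 17*w^4/3 - 45*w^3 - 605*w^2/3 + 324*w - 84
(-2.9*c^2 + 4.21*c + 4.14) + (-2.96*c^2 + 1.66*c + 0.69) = -5.86*c^2 + 5.87*c + 4.83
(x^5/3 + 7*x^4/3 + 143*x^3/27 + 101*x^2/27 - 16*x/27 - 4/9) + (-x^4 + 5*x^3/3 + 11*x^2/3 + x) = x^5/3 + 4*x^4/3 + 188*x^3/27 + 200*x^2/27 + 11*x/27 - 4/9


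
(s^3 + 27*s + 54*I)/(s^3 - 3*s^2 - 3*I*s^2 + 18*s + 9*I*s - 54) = (s + 3*I)/(s - 3)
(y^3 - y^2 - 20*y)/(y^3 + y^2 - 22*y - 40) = y/(y + 2)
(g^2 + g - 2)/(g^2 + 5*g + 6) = (g - 1)/(g + 3)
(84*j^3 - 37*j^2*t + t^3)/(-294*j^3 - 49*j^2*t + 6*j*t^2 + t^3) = (12*j^2 - 7*j*t + t^2)/(-42*j^2 - j*t + t^2)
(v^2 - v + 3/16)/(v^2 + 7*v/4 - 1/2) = (v - 3/4)/(v + 2)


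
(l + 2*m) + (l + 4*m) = 2*l + 6*m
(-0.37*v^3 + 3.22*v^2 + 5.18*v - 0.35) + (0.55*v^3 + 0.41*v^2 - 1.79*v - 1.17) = 0.18*v^3 + 3.63*v^2 + 3.39*v - 1.52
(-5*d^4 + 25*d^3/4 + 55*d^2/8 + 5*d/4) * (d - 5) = -5*d^5 + 125*d^4/4 - 195*d^3/8 - 265*d^2/8 - 25*d/4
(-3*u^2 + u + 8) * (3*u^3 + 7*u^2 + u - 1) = -9*u^5 - 18*u^4 + 28*u^3 + 60*u^2 + 7*u - 8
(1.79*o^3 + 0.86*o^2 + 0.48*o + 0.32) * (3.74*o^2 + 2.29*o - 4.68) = 6.6946*o^5 + 7.3155*o^4 - 4.6126*o^3 - 1.7288*o^2 - 1.5136*o - 1.4976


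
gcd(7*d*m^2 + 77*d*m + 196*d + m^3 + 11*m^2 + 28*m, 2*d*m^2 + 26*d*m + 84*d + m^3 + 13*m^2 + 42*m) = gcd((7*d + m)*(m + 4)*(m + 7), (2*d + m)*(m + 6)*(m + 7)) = m + 7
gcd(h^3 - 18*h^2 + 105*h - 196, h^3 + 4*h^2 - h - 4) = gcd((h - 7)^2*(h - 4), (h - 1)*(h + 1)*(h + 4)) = 1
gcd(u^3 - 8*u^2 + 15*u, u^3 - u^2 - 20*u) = u^2 - 5*u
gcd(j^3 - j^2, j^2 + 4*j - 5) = j - 1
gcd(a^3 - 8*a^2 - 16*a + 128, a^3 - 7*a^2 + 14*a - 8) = a - 4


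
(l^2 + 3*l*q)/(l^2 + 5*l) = (l + 3*q)/(l + 5)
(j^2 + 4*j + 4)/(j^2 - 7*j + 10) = (j^2 + 4*j + 4)/(j^2 - 7*j + 10)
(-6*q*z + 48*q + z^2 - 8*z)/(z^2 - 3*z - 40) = (-6*q + z)/(z + 5)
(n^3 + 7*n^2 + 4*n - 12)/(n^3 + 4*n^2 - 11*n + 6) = (n + 2)/(n - 1)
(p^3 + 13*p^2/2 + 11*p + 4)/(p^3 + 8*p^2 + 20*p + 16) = (p + 1/2)/(p + 2)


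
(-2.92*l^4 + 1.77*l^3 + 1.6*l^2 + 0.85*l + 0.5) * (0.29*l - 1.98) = -0.8468*l^5 + 6.2949*l^4 - 3.0406*l^3 - 2.9215*l^2 - 1.538*l - 0.99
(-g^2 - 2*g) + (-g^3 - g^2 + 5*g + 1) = -g^3 - 2*g^2 + 3*g + 1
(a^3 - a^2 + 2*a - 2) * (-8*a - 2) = -8*a^4 + 6*a^3 - 14*a^2 + 12*a + 4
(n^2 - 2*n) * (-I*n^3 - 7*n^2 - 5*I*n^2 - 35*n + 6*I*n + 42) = -I*n^5 - 7*n^4 - 3*I*n^4 - 21*n^3 + 16*I*n^3 + 112*n^2 - 12*I*n^2 - 84*n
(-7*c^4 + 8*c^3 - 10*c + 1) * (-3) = 21*c^4 - 24*c^3 + 30*c - 3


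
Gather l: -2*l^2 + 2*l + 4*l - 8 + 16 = -2*l^2 + 6*l + 8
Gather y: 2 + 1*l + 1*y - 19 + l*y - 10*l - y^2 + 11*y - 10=-9*l - y^2 + y*(l + 12) - 27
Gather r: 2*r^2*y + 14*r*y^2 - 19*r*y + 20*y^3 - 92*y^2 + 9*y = 2*r^2*y + r*(14*y^2 - 19*y) + 20*y^3 - 92*y^2 + 9*y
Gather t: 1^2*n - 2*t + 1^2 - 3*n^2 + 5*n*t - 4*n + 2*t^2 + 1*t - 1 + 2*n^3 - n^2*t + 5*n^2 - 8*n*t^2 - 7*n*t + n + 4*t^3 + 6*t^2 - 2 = 2*n^3 + 2*n^2 - 2*n + 4*t^3 + t^2*(8 - 8*n) + t*(-n^2 - 2*n - 1) - 2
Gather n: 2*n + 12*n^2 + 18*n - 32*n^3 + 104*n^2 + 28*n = -32*n^3 + 116*n^2 + 48*n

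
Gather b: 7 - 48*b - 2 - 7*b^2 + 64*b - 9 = -7*b^2 + 16*b - 4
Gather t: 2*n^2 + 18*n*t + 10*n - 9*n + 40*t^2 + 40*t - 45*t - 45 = 2*n^2 + n + 40*t^2 + t*(18*n - 5) - 45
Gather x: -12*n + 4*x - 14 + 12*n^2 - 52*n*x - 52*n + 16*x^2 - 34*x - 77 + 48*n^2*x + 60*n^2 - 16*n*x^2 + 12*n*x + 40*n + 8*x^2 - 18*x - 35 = 72*n^2 - 24*n + x^2*(24 - 16*n) + x*(48*n^2 - 40*n - 48) - 126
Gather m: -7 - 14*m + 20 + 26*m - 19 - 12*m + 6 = 0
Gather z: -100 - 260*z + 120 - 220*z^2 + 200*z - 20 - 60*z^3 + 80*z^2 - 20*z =-60*z^3 - 140*z^2 - 80*z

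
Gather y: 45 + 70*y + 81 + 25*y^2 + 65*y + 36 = 25*y^2 + 135*y + 162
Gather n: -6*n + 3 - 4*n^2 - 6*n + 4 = -4*n^2 - 12*n + 7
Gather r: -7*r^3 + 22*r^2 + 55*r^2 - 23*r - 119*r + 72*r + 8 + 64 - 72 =-7*r^3 + 77*r^2 - 70*r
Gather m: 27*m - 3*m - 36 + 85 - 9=24*m + 40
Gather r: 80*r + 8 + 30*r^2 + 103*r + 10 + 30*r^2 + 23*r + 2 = 60*r^2 + 206*r + 20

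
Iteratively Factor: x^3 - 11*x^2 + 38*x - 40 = (x - 4)*(x^2 - 7*x + 10) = (x - 5)*(x - 4)*(x - 2)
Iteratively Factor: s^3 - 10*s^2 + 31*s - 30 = (s - 5)*(s^2 - 5*s + 6) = (s - 5)*(s - 3)*(s - 2)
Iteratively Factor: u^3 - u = (u + 1)*(u^2 - u) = u*(u + 1)*(u - 1)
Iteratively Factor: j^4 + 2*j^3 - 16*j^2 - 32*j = (j)*(j^3 + 2*j^2 - 16*j - 32) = j*(j + 2)*(j^2 - 16) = j*(j - 4)*(j + 2)*(j + 4)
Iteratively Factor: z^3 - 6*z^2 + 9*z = (z - 3)*(z^2 - 3*z) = z*(z - 3)*(z - 3)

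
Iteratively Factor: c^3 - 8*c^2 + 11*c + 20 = (c - 4)*(c^2 - 4*c - 5) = (c - 5)*(c - 4)*(c + 1)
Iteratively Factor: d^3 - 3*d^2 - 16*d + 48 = (d - 3)*(d^2 - 16) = (d - 3)*(d + 4)*(d - 4)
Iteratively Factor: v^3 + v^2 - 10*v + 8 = (v + 4)*(v^2 - 3*v + 2) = (v - 2)*(v + 4)*(v - 1)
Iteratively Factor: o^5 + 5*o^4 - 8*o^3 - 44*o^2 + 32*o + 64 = (o - 2)*(o^4 + 7*o^3 + 6*o^2 - 32*o - 32) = (o - 2)^2*(o^3 + 9*o^2 + 24*o + 16) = (o - 2)^2*(o + 4)*(o^2 + 5*o + 4) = (o - 2)^2*(o + 1)*(o + 4)*(o + 4)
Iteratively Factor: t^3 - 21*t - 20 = (t + 1)*(t^2 - t - 20) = (t - 5)*(t + 1)*(t + 4)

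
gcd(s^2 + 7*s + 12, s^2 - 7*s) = 1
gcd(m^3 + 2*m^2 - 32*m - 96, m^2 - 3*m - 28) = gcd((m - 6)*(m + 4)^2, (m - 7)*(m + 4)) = m + 4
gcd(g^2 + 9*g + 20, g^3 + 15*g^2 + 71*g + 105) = g + 5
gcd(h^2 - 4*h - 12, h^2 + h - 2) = h + 2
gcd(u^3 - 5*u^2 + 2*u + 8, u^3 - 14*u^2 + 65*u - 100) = u - 4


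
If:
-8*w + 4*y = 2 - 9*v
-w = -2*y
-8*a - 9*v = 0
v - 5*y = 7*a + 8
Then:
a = -129/82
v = 172/123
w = 217/123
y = 217/246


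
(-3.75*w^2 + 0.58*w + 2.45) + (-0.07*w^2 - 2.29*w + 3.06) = -3.82*w^2 - 1.71*w + 5.51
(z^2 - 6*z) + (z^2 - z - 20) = 2*z^2 - 7*z - 20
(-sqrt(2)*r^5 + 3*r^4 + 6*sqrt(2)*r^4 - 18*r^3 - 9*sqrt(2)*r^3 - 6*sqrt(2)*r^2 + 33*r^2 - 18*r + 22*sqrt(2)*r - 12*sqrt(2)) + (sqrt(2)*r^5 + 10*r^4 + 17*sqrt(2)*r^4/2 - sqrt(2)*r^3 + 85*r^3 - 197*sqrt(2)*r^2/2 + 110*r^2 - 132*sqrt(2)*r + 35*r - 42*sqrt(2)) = 13*r^4 + 29*sqrt(2)*r^4/2 - 10*sqrt(2)*r^3 + 67*r^3 - 209*sqrt(2)*r^2/2 + 143*r^2 - 110*sqrt(2)*r + 17*r - 54*sqrt(2)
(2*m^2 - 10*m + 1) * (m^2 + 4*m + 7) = 2*m^4 - 2*m^3 - 25*m^2 - 66*m + 7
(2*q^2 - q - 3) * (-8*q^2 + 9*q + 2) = -16*q^4 + 26*q^3 + 19*q^2 - 29*q - 6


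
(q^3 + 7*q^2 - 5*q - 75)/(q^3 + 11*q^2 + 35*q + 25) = (q - 3)/(q + 1)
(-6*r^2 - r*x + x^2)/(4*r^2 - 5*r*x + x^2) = (-6*r^2 - r*x + x^2)/(4*r^2 - 5*r*x + x^2)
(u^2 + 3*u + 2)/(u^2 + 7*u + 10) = (u + 1)/(u + 5)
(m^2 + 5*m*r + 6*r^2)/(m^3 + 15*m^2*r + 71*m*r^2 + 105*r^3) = (m + 2*r)/(m^2 + 12*m*r + 35*r^2)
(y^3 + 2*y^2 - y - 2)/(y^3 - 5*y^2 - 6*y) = (y^2 + y - 2)/(y*(y - 6))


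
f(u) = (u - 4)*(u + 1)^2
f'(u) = (u - 4)*(2*u + 2) + (u + 1)^2 = (u + 1)*(3*u - 7)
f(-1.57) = -1.81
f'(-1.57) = 6.67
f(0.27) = -6.02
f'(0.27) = -7.86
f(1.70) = -16.77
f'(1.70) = -5.13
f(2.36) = -18.51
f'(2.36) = 0.27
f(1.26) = -13.99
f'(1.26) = -7.28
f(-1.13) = -0.09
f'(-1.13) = 1.35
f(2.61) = -18.11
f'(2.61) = 3.00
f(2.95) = -16.38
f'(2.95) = 7.31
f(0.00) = -4.00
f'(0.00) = -7.00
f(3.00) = -16.00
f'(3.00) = 8.00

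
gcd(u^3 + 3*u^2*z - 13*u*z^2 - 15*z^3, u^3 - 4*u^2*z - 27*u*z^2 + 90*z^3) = -u^2 - 2*u*z + 15*z^2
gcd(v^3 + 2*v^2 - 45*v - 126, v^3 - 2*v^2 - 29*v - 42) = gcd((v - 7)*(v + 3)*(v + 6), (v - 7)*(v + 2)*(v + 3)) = v^2 - 4*v - 21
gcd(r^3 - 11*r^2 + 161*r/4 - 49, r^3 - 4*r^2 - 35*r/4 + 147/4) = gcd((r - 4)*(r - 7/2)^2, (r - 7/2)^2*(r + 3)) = r^2 - 7*r + 49/4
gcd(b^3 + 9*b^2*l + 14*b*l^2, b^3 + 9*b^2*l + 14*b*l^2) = b^3 + 9*b^2*l + 14*b*l^2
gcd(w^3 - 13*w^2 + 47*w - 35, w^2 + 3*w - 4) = w - 1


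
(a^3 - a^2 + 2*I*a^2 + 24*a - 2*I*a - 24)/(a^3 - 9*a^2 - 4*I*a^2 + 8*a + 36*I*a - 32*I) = (a + 6*I)/(a - 8)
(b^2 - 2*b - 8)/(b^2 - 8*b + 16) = (b + 2)/(b - 4)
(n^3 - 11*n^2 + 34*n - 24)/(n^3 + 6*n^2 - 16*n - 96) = (n^2 - 7*n + 6)/(n^2 + 10*n + 24)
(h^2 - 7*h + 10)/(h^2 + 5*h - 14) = (h - 5)/(h + 7)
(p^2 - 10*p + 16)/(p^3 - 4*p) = (p - 8)/(p*(p + 2))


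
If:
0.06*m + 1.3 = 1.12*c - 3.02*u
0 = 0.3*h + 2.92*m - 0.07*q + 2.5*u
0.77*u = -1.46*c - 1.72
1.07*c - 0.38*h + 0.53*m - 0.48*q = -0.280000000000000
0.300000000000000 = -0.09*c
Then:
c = -3.33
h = 2286.04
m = -289.58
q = -2136.37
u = 4.09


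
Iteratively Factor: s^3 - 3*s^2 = (s)*(s^2 - 3*s) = s^2*(s - 3)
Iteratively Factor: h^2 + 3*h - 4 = (h + 4)*(h - 1)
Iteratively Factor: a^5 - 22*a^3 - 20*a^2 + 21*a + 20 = (a + 1)*(a^4 - a^3 - 21*a^2 + a + 20) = (a - 1)*(a + 1)*(a^3 - 21*a - 20) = (a - 1)*(a + 1)^2*(a^2 - a - 20) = (a - 5)*(a - 1)*(a + 1)^2*(a + 4)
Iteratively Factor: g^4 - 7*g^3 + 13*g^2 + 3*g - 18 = (g - 3)*(g^3 - 4*g^2 + g + 6) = (g - 3)*(g + 1)*(g^2 - 5*g + 6) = (g - 3)^2*(g + 1)*(g - 2)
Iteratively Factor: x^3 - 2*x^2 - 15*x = (x)*(x^2 - 2*x - 15) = x*(x + 3)*(x - 5)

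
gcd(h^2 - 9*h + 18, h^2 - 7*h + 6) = h - 6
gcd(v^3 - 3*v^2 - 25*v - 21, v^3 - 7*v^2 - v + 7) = v^2 - 6*v - 7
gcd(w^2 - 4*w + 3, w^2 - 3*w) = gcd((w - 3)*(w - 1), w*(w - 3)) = w - 3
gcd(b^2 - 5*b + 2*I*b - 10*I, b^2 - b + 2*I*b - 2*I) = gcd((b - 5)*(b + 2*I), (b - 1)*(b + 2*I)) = b + 2*I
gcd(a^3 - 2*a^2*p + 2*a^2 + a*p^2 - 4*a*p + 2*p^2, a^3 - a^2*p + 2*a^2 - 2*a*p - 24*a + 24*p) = -a + p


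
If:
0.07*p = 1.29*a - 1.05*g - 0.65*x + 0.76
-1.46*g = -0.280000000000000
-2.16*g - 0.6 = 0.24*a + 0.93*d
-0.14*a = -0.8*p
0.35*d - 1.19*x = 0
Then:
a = -0.58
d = -0.94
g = 0.19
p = -0.10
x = -0.28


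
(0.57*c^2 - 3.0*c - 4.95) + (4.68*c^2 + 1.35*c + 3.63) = 5.25*c^2 - 1.65*c - 1.32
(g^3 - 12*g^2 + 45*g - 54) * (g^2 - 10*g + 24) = g^5 - 22*g^4 + 189*g^3 - 792*g^2 + 1620*g - 1296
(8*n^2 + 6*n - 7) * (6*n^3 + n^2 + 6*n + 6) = 48*n^5 + 44*n^4 + 12*n^3 + 77*n^2 - 6*n - 42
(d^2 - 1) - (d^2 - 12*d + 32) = 12*d - 33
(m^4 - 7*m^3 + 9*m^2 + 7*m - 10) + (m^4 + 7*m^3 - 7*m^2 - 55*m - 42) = 2*m^4 + 2*m^2 - 48*m - 52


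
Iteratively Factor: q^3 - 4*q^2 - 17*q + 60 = (q - 3)*(q^2 - q - 20) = (q - 3)*(q + 4)*(q - 5)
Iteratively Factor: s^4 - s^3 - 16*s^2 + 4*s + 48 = (s - 4)*(s^3 + 3*s^2 - 4*s - 12) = (s - 4)*(s - 2)*(s^2 + 5*s + 6) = (s - 4)*(s - 2)*(s + 2)*(s + 3)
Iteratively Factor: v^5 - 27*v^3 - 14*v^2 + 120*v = (v + 4)*(v^4 - 4*v^3 - 11*v^2 + 30*v) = (v + 3)*(v + 4)*(v^3 - 7*v^2 + 10*v) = (v - 5)*(v + 3)*(v + 4)*(v^2 - 2*v) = v*(v - 5)*(v + 3)*(v + 4)*(v - 2)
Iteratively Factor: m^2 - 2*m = (m)*(m - 2)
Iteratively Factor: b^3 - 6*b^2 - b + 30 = (b - 5)*(b^2 - b - 6) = (b - 5)*(b - 3)*(b + 2)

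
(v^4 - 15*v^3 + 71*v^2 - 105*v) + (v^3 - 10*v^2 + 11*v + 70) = v^4 - 14*v^3 + 61*v^2 - 94*v + 70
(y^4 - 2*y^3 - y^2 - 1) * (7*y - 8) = 7*y^5 - 22*y^4 + 9*y^3 + 8*y^2 - 7*y + 8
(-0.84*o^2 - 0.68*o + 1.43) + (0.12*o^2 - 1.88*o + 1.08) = -0.72*o^2 - 2.56*o + 2.51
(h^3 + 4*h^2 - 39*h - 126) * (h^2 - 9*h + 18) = h^5 - 5*h^4 - 57*h^3 + 297*h^2 + 432*h - 2268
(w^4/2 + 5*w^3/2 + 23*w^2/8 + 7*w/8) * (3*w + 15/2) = 3*w^5/2 + 45*w^4/4 + 219*w^3/8 + 387*w^2/16 + 105*w/16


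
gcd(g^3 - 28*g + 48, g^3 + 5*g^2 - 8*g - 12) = g^2 + 4*g - 12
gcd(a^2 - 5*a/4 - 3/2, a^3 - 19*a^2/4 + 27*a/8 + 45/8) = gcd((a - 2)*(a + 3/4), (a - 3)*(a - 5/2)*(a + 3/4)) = a + 3/4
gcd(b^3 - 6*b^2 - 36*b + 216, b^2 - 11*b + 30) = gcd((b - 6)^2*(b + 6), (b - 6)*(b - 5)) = b - 6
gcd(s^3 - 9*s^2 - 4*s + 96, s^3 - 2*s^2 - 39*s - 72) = s^2 - 5*s - 24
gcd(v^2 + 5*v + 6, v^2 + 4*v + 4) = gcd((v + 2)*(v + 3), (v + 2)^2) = v + 2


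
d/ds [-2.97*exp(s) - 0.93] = -2.97*exp(s)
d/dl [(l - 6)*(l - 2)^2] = (l - 2)*(3*l - 14)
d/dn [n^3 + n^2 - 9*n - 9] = 3*n^2 + 2*n - 9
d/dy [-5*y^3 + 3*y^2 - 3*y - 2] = -15*y^2 + 6*y - 3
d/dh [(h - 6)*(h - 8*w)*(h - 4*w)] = 3*h^2 - 24*h*w - 12*h + 32*w^2 + 72*w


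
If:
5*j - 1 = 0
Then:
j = 1/5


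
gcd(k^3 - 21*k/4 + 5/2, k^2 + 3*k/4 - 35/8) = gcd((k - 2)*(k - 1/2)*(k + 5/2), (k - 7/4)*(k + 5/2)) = k + 5/2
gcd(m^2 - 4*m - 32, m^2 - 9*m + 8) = m - 8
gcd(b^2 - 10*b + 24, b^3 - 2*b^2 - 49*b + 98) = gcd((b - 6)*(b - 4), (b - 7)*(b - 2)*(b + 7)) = 1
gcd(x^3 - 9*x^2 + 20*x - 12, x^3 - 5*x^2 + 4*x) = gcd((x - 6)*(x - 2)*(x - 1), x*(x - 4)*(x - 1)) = x - 1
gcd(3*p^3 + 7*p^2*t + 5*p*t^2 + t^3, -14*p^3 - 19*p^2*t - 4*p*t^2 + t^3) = p + t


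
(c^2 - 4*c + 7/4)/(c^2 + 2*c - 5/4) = (2*c - 7)/(2*c + 5)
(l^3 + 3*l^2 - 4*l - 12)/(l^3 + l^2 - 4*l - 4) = (l + 3)/(l + 1)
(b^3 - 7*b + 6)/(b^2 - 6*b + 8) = (b^2 + 2*b - 3)/(b - 4)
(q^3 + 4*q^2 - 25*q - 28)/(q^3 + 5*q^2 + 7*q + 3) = (q^2 + 3*q - 28)/(q^2 + 4*q + 3)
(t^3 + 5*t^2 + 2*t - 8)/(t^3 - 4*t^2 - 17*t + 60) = (t^2 + t - 2)/(t^2 - 8*t + 15)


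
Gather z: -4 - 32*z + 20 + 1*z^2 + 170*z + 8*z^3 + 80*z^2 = 8*z^3 + 81*z^2 + 138*z + 16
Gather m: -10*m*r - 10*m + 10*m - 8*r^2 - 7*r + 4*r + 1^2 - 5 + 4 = -10*m*r - 8*r^2 - 3*r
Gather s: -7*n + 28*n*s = 28*n*s - 7*n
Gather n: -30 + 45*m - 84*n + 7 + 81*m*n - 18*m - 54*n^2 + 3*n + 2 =27*m - 54*n^2 + n*(81*m - 81) - 21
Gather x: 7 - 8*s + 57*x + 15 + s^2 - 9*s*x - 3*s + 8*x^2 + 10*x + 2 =s^2 - 11*s + 8*x^2 + x*(67 - 9*s) + 24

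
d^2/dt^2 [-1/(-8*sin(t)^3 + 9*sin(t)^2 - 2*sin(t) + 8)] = 2*((4*sin(t) - 9*sin(3*t) + 9*cos(2*t))*(8*sin(t)^3 - 9*sin(t)^2 + 2*sin(t) - 8) + 4*(12*sin(t)^2 - 9*sin(t) + 1)^2*cos(t)^2)/(8*sin(t)^3 - 9*sin(t)^2 + 2*sin(t) - 8)^3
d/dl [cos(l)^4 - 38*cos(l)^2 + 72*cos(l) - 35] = 4*(-cos(l)^3 + 19*cos(l) - 18)*sin(l)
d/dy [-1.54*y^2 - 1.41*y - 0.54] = -3.08*y - 1.41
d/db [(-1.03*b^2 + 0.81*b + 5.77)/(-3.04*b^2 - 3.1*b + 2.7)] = (5.6554*b^2 + 29.5196*b + 20.074)/(9.2416*b^4 + 18.848*b^3 - 6.806*b^2 - 16.74*b + 7.29)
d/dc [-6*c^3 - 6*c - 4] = -18*c^2 - 6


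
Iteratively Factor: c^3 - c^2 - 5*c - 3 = (c + 1)*(c^2 - 2*c - 3) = (c + 1)^2*(c - 3)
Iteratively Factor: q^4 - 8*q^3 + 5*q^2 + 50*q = (q)*(q^3 - 8*q^2 + 5*q + 50) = q*(q - 5)*(q^2 - 3*q - 10) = q*(q - 5)*(q + 2)*(q - 5)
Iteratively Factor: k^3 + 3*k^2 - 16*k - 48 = (k + 3)*(k^2 - 16) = (k - 4)*(k + 3)*(k + 4)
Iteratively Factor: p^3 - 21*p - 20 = (p + 4)*(p^2 - 4*p - 5) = (p - 5)*(p + 4)*(p + 1)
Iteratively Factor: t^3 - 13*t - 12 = (t - 4)*(t^2 + 4*t + 3) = (t - 4)*(t + 1)*(t + 3)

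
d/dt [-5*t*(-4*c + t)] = 20*c - 10*t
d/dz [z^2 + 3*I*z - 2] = 2*z + 3*I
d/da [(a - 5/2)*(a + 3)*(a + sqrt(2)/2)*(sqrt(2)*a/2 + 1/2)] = 2*sqrt(2)*a^3 + 3*sqrt(2)*a^2/4 + 3*a^2 - 7*sqrt(2)*a + a - 15/2 + sqrt(2)/8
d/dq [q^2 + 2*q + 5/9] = 2*q + 2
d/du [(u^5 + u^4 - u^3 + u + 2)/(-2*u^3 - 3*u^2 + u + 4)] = (-4*u^7 - 11*u^6 - 2*u^5 + 26*u^4 + 18*u^3 + 3*u^2 + 12*u + 2)/(4*u^6 + 12*u^5 + 5*u^4 - 22*u^3 - 23*u^2 + 8*u + 16)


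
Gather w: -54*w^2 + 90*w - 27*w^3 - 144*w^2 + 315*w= -27*w^3 - 198*w^2 + 405*w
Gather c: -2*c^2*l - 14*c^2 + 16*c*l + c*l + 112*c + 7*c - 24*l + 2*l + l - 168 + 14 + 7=c^2*(-2*l - 14) + c*(17*l + 119) - 21*l - 147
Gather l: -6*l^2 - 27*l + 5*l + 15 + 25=-6*l^2 - 22*l + 40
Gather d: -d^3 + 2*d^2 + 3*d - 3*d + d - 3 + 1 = -d^3 + 2*d^2 + d - 2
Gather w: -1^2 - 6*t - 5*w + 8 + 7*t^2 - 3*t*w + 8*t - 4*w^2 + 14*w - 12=7*t^2 + 2*t - 4*w^2 + w*(9 - 3*t) - 5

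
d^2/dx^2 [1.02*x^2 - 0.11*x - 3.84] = 2.04000000000000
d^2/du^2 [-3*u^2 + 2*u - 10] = -6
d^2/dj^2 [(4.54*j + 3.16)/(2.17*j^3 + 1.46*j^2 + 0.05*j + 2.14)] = (128.270436*j^5 + 264.863256*j^4 + 178.55394*j^3 - 210.521928*j^2 - 171.771024*j - 20.701968)/(10.218313*j^9 + 20.624982*j^8 + 14.583051*j^7 + 34.293734*j^6 + 41.015703*j^5 + 15.088962*j^4 + 30.750641*j^3 + 20.074698*j^2 + 0.68694*j + 9.800344)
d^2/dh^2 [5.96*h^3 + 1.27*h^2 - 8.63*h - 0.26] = 35.76*h + 2.54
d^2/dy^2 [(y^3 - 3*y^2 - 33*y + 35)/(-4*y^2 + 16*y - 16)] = 3*(11*y + 13)/(2*(y^4 - 8*y^3 + 24*y^2 - 32*y + 16))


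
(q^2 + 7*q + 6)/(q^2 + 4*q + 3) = (q + 6)/(q + 3)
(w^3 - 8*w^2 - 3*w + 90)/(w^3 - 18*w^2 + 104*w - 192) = (w^2 - 2*w - 15)/(w^2 - 12*w + 32)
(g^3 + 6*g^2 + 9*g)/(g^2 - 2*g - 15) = g*(g + 3)/(g - 5)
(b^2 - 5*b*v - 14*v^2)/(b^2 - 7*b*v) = (b + 2*v)/b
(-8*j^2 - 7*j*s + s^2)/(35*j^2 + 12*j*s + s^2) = (-8*j^2 - 7*j*s + s^2)/(35*j^2 + 12*j*s + s^2)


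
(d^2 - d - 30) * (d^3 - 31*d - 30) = d^5 - d^4 - 61*d^3 + d^2 + 960*d + 900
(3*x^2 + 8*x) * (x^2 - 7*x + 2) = 3*x^4 - 13*x^3 - 50*x^2 + 16*x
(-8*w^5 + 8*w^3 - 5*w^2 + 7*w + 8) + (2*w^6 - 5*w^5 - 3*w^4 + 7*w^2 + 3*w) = 2*w^6 - 13*w^5 - 3*w^4 + 8*w^3 + 2*w^2 + 10*w + 8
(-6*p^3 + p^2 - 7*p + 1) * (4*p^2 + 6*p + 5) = -24*p^5 - 32*p^4 - 52*p^3 - 33*p^2 - 29*p + 5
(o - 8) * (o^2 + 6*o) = o^3 - 2*o^2 - 48*o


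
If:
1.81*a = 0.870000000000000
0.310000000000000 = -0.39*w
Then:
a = 0.48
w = -0.79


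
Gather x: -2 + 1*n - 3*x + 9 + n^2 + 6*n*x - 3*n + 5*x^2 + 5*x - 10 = n^2 - 2*n + 5*x^2 + x*(6*n + 2) - 3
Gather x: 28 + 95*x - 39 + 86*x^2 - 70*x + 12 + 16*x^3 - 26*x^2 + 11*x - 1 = 16*x^3 + 60*x^2 + 36*x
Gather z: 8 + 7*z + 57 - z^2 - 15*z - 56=-z^2 - 8*z + 9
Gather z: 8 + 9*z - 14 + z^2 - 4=z^2 + 9*z - 10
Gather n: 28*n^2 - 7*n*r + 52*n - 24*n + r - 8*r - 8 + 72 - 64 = 28*n^2 + n*(28 - 7*r) - 7*r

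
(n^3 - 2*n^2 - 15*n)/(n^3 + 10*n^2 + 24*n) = (n^2 - 2*n - 15)/(n^2 + 10*n + 24)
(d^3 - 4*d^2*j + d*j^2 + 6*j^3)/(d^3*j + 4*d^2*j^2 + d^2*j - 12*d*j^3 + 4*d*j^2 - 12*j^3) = (d^2 - 2*d*j - 3*j^2)/(j*(d^2 + 6*d*j + d + 6*j))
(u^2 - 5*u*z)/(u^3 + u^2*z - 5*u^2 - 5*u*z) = (u - 5*z)/(u^2 + u*z - 5*u - 5*z)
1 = 1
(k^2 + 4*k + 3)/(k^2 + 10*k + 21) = (k + 1)/(k + 7)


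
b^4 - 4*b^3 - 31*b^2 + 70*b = b*(b - 7)*(b - 2)*(b + 5)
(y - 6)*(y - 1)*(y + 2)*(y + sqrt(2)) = y^4 - 5*y^3 + sqrt(2)*y^3 - 8*y^2 - 5*sqrt(2)*y^2 - 8*sqrt(2)*y + 12*y + 12*sqrt(2)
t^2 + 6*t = t*(t + 6)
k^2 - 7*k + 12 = (k - 4)*(k - 3)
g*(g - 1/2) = g^2 - g/2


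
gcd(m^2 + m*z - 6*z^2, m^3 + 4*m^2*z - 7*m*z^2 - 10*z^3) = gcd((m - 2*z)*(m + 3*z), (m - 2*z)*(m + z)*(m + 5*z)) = -m + 2*z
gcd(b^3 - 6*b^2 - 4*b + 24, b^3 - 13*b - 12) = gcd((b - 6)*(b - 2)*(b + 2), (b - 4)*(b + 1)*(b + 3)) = 1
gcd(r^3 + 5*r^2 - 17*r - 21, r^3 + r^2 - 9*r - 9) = r^2 - 2*r - 3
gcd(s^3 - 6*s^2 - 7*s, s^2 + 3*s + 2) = s + 1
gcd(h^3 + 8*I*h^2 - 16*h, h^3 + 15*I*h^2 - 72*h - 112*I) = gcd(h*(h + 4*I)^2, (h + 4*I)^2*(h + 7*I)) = h^2 + 8*I*h - 16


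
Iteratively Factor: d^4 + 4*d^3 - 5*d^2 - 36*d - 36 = (d + 2)*(d^3 + 2*d^2 - 9*d - 18) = (d + 2)^2*(d^2 - 9) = (d + 2)^2*(d + 3)*(d - 3)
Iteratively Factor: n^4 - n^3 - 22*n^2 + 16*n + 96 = (n - 3)*(n^3 + 2*n^2 - 16*n - 32) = (n - 3)*(n + 4)*(n^2 - 2*n - 8) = (n - 3)*(n + 2)*(n + 4)*(n - 4)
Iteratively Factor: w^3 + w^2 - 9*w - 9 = (w - 3)*(w^2 + 4*w + 3) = (w - 3)*(w + 1)*(w + 3)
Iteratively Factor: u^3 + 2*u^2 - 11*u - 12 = (u + 4)*(u^2 - 2*u - 3) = (u - 3)*(u + 4)*(u + 1)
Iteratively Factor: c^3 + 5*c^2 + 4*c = (c + 1)*(c^2 + 4*c) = (c + 1)*(c + 4)*(c)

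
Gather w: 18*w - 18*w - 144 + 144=0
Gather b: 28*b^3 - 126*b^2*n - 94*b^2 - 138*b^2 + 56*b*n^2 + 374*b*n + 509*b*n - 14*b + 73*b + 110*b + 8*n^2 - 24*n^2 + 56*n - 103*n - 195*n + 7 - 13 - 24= 28*b^3 + b^2*(-126*n - 232) + b*(56*n^2 + 883*n + 169) - 16*n^2 - 242*n - 30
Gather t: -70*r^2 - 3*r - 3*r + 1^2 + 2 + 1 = -70*r^2 - 6*r + 4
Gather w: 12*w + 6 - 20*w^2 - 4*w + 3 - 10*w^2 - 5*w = -30*w^2 + 3*w + 9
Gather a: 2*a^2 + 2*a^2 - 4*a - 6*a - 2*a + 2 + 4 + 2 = 4*a^2 - 12*a + 8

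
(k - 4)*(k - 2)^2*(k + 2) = k^4 - 6*k^3 + 4*k^2 + 24*k - 32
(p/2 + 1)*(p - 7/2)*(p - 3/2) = p^3/2 - 3*p^2/2 - 19*p/8 + 21/4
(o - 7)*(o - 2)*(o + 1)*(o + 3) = o^4 - 5*o^3 - 19*o^2 + 29*o + 42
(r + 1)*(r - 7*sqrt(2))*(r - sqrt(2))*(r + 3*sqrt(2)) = r^4 - 5*sqrt(2)*r^3 + r^3 - 34*r^2 - 5*sqrt(2)*r^2 - 34*r + 42*sqrt(2)*r + 42*sqrt(2)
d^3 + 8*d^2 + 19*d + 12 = (d + 1)*(d + 3)*(d + 4)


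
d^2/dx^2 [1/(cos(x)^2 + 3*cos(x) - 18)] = (-4*sin(x)^4 + 83*sin(x)^2 - 171*cos(x)/4 - 9*cos(3*x)/4 - 25)/((cos(x) - 3)^3*(cos(x) + 6)^3)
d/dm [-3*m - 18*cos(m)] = 18*sin(m) - 3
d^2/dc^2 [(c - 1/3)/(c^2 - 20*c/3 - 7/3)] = 2*(9*(7 - 3*c)*(-3*c^2 + 20*c + 7) - 4*(3*c - 10)^2*(3*c - 1))/(-3*c^2 + 20*c + 7)^3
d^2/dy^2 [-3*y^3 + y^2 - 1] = 2 - 18*y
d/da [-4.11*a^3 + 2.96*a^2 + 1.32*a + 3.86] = -12.33*a^2 + 5.92*a + 1.32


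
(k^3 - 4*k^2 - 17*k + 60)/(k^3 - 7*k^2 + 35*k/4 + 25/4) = 4*(k^2 + k - 12)/(4*k^2 - 8*k - 5)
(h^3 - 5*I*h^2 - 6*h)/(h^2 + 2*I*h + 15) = h*(h - 2*I)/(h + 5*I)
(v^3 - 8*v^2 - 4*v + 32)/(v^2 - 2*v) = v - 6 - 16/v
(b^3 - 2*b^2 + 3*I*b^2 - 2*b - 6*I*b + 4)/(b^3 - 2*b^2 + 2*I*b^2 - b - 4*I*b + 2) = (b + 2*I)/(b + I)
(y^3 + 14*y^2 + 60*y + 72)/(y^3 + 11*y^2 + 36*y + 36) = (y + 6)/(y + 3)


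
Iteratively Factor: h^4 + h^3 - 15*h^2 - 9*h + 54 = (h - 2)*(h^3 + 3*h^2 - 9*h - 27) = (h - 2)*(h + 3)*(h^2 - 9) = (h - 2)*(h + 3)^2*(h - 3)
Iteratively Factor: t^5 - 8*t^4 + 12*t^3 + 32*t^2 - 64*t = (t + 2)*(t^4 - 10*t^3 + 32*t^2 - 32*t) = (t - 4)*(t + 2)*(t^3 - 6*t^2 + 8*t) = t*(t - 4)*(t + 2)*(t^2 - 6*t + 8) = t*(t - 4)*(t - 2)*(t + 2)*(t - 4)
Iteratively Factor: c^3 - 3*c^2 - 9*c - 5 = (c - 5)*(c^2 + 2*c + 1) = (c - 5)*(c + 1)*(c + 1)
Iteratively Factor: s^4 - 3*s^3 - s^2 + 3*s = (s - 3)*(s^3 - s) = (s - 3)*(s - 1)*(s^2 + s) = (s - 3)*(s - 1)*(s + 1)*(s)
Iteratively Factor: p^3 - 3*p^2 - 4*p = (p + 1)*(p^2 - 4*p) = p*(p + 1)*(p - 4)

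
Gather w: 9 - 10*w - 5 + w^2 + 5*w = w^2 - 5*w + 4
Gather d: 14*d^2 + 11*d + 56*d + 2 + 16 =14*d^2 + 67*d + 18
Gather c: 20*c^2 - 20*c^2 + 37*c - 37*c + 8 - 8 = 0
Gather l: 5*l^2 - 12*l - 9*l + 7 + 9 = 5*l^2 - 21*l + 16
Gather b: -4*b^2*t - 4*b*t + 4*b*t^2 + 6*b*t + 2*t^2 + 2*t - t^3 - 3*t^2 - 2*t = -4*b^2*t + b*(4*t^2 + 2*t) - t^3 - t^2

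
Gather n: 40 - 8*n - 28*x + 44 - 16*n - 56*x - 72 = -24*n - 84*x + 12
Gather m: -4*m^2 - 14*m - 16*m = -4*m^2 - 30*m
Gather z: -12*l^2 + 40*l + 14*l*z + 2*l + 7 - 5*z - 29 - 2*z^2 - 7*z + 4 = -12*l^2 + 42*l - 2*z^2 + z*(14*l - 12) - 18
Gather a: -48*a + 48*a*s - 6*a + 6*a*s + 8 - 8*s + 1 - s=a*(54*s - 54) - 9*s + 9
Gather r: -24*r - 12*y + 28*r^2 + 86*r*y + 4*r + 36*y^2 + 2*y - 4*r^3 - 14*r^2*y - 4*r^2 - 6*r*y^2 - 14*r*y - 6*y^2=-4*r^3 + r^2*(24 - 14*y) + r*(-6*y^2 + 72*y - 20) + 30*y^2 - 10*y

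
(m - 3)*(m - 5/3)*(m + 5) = m^3 + m^2/3 - 55*m/3 + 25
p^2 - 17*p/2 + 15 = (p - 6)*(p - 5/2)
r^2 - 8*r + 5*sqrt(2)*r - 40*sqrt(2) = (r - 8)*(r + 5*sqrt(2))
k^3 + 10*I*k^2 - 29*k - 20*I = (k + I)*(k + 4*I)*(k + 5*I)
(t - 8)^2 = t^2 - 16*t + 64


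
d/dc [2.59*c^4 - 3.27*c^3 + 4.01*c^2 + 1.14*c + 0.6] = 10.36*c^3 - 9.81*c^2 + 8.02*c + 1.14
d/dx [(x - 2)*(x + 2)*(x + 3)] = 3*x^2 + 6*x - 4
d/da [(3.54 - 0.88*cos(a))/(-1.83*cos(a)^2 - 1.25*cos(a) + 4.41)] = (1.6104*cos(a)^2 - 12.9564*cos(a) - 0.5442)*sin(a)/(3.3489*cos(a)^4 + 4.575*cos(a)^3 - 14.5781*cos(a)^2 - 11.025*cos(a) + 19.4481)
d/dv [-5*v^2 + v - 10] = 1 - 10*v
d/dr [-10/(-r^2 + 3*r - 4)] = 10*(3 - 2*r)/(r^2 - 3*r + 4)^2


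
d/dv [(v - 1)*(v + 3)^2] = (v + 3)*(3*v + 1)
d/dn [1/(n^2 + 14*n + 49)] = 2*(-n - 7)/(n^2 + 14*n + 49)^2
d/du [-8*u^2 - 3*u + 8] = -16*u - 3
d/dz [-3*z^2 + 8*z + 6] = 8 - 6*z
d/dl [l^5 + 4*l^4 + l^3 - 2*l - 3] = 5*l^4 + 16*l^3 + 3*l^2 - 2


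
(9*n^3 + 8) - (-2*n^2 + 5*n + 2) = 9*n^3 + 2*n^2 - 5*n + 6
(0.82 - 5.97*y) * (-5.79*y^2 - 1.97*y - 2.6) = 34.5663*y^3 + 7.0131*y^2 + 13.9066*y - 2.132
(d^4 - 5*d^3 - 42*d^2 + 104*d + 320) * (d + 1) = d^5 - 4*d^4 - 47*d^3 + 62*d^2 + 424*d + 320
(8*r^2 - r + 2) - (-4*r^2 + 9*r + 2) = 12*r^2 - 10*r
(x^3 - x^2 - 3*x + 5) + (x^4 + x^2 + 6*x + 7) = x^4 + x^3 + 3*x + 12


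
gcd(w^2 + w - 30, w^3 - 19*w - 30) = w - 5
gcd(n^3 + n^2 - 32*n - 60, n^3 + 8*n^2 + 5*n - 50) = n + 5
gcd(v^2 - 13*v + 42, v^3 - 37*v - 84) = v - 7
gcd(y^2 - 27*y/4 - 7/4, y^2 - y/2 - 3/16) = y + 1/4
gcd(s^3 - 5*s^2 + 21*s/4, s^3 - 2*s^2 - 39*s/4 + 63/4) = s^2 - 5*s + 21/4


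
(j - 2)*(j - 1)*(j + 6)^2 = j^4 + 9*j^3 + 2*j^2 - 84*j + 72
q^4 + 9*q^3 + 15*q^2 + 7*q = q*(q + 1)^2*(q + 7)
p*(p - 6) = p^2 - 6*p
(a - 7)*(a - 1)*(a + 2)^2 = a^4 - 4*a^3 - 21*a^2 - 4*a + 28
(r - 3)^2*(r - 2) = r^3 - 8*r^2 + 21*r - 18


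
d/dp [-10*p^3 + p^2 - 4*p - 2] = -30*p^2 + 2*p - 4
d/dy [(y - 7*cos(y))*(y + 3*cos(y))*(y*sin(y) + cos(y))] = y^3*cos(y) + 2*y^2*sin(y) - 8*y^2*cos(y)^2 + 4*y^2 - 63*y*cos(y)^3 + 44*y*cos(y) + 42*sin(y)*cos(y)^2 - 4*cos(y)^2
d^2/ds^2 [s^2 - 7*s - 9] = 2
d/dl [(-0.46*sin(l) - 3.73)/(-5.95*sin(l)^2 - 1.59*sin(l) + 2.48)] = (-44.387*sin(l) + 1.3685*cos(2*l) - 8.44)*cos(l)/(5.95*sin(l)^2 + 1.59*sin(l) - 2.48)^2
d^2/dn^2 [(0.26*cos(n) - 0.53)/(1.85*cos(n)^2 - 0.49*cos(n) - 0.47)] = (-0.140540540540541*cos(n)^5 + 1.10872169466764*cos(n)^4 - 0.160788897005113*cos(n)^3 - 1.39823173355971*cos(n)^2 + 0.641161944998322*cos(n) - 0.204676050776854)/(1.0*cos(n)^6 - 0.794594594594595*cos(n)^5 - 0.551701972242513*cos(n)^4 + 0.385158786251555*cos(n)^3 + 0.140162122677828*cos(n)^2 - 0.0512858863246007*cos(n) - 0.0163975282806547)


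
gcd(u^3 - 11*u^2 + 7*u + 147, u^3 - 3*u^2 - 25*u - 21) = u^2 - 4*u - 21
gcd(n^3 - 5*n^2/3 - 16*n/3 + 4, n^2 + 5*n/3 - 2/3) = n + 2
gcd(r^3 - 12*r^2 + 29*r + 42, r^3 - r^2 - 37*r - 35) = r^2 - 6*r - 7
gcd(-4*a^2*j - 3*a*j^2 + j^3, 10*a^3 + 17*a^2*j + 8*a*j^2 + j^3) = a + j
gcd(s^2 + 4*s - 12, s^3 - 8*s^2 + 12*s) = s - 2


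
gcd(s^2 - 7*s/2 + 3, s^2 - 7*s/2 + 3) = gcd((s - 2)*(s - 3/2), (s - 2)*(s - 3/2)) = s^2 - 7*s/2 + 3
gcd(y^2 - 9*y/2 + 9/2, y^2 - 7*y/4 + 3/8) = y - 3/2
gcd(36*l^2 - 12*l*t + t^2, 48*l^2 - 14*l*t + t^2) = -6*l + t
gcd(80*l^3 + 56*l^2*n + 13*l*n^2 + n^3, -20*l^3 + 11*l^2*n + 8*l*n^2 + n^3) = 20*l^2 + 9*l*n + n^2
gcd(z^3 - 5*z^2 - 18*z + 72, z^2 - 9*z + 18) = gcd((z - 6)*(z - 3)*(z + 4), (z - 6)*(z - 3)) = z^2 - 9*z + 18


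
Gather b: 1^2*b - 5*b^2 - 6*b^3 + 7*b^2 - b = -6*b^3 + 2*b^2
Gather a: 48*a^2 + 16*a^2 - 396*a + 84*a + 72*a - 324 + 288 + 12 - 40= 64*a^2 - 240*a - 64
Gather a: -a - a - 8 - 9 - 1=-2*a - 18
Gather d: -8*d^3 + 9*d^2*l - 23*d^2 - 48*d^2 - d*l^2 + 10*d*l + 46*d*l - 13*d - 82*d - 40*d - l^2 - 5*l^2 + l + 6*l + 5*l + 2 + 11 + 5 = -8*d^3 + d^2*(9*l - 71) + d*(-l^2 + 56*l - 135) - 6*l^2 + 12*l + 18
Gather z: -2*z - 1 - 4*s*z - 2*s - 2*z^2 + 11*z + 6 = -2*s - 2*z^2 + z*(9 - 4*s) + 5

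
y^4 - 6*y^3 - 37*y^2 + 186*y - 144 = (y - 8)*(y - 3)*(y - 1)*(y + 6)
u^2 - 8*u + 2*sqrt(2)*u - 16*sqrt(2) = (u - 8)*(u + 2*sqrt(2))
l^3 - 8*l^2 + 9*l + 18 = (l - 6)*(l - 3)*(l + 1)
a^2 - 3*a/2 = a*(a - 3/2)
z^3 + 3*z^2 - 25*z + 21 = (z - 3)*(z - 1)*(z + 7)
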